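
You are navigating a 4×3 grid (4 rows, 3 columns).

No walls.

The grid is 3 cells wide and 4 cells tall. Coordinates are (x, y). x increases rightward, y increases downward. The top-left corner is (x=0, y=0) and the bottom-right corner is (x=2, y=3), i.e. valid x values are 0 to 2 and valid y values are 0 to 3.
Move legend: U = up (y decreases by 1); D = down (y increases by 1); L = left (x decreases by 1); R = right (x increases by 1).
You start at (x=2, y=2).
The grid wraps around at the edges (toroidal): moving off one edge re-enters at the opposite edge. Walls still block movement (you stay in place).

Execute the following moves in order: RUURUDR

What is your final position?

Start: (x=2, y=2)
  R (right): (x=2, y=2) -> (x=0, y=2)
  U (up): (x=0, y=2) -> (x=0, y=1)
  U (up): (x=0, y=1) -> (x=0, y=0)
  R (right): (x=0, y=0) -> (x=1, y=0)
  U (up): (x=1, y=0) -> (x=1, y=3)
  D (down): (x=1, y=3) -> (x=1, y=0)
  R (right): (x=1, y=0) -> (x=2, y=0)
Final: (x=2, y=0)

Answer: Final position: (x=2, y=0)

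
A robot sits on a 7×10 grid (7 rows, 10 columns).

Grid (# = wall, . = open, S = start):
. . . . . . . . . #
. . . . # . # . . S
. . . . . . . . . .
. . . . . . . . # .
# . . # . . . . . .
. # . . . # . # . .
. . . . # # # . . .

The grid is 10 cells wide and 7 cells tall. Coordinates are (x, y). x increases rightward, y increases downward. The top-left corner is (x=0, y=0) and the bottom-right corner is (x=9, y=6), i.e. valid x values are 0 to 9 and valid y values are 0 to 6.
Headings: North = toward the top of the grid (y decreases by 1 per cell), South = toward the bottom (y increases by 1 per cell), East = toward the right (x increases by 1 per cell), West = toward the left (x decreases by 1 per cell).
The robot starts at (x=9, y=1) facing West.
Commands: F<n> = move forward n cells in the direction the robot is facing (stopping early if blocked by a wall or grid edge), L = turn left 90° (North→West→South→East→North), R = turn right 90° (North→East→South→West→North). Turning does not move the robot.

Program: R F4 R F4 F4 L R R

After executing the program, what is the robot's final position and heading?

Answer: Final position: (x=9, y=1), facing South

Derivation:
Start: (x=9, y=1), facing West
  R: turn right, now facing North
  F4: move forward 0/4 (blocked), now at (x=9, y=1)
  R: turn right, now facing East
  F4: move forward 0/4 (blocked), now at (x=9, y=1)
  F4: move forward 0/4 (blocked), now at (x=9, y=1)
  L: turn left, now facing North
  R: turn right, now facing East
  R: turn right, now facing South
Final: (x=9, y=1), facing South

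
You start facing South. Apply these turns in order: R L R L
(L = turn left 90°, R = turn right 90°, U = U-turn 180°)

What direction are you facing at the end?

Start: South
  R (right (90° clockwise)) -> West
  L (left (90° counter-clockwise)) -> South
  R (right (90° clockwise)) -> West
  L (left (90° counter-clockwise)) -> South
Final: South

Answer: Final heading: South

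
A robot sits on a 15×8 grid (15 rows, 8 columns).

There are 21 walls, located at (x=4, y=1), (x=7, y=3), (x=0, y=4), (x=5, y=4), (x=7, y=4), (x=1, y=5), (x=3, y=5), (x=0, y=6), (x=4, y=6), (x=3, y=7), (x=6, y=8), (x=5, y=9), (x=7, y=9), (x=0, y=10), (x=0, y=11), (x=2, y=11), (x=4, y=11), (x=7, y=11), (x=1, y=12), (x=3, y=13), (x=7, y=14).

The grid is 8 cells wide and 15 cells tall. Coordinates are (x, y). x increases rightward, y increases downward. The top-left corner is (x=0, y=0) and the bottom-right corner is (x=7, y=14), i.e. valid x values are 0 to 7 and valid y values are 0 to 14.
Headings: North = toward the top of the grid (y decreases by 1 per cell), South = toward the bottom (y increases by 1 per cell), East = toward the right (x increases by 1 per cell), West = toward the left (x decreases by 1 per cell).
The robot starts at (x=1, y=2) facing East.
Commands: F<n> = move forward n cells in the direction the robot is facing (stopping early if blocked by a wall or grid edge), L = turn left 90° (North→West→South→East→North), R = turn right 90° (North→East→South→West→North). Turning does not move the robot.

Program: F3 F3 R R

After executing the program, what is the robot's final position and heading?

Answer: Final position: (x=7, y=2), facing West

Derivation:
Start: (x=1, y=2), facing East
  F3: move forward 3, now at (x=4, y=2)
  F3: move forward 3, now at (x=7, y=2)
  R: turn right, now facing South
  R: turn right, now facing West
Final: (x=7, y=2), facing West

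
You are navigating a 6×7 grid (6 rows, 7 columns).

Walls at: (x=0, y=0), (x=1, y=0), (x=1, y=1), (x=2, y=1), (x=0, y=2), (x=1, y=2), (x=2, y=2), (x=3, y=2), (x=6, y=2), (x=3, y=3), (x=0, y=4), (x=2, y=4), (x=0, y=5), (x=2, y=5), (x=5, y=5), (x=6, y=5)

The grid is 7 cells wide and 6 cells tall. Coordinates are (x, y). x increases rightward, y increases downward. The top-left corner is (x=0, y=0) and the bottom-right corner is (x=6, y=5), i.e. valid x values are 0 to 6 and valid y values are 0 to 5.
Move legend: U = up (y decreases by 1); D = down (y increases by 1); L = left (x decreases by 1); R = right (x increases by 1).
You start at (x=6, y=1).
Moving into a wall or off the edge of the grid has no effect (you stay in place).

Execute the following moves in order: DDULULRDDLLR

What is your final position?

Start: (x=6, y=1)
  D (down): blocked, stay at (x=6, y=1)
  D (down): blocked, stay at (x=6, y=1)
  U (up): (x=6, y=1) -> (x=6, y=0)
  L (left): (x=6, y=0) -> (x=5, y=0)
  U (up): blocked, stay at (x=5, y=0)
  L (left): (x=5, y=0) -> (x=4, y=0)
  R (right): (x=4, y=0) -> (x=5, y=0)
  D (down): (x=5, y=0) -> (x=5, y=1)
  D (down): (x=5, y=1) -> (x=5, y=2)
  L (left): (x=5, y=2) -> (x=4, y=2)
  L (left): blocked, stay at (x=4, y=2)
  R (right): (x=4, y=2) -> (x=5, y=2)
Final: (x=5, y=2)

Answer: Final position: (x=5, y=2)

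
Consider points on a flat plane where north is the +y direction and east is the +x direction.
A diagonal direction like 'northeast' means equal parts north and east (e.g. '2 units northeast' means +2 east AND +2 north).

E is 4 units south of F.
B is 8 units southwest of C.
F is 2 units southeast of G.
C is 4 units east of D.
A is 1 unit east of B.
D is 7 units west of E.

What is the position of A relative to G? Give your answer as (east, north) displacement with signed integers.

Place G at the origin (east=0, north=0).
  F is 2 units southeast of G: delta (east=+2, north=-2); F at (east=2, north=-2).
  E is 4 units south of F: delta (east=+0, north=-4); E at (east=2, north=-6).
  D is 7 units west of E: delta (east=-7, north=+0); D at (east=-5, north=-6).
  C is 4 units east of D: delta (east=+4, north=+0); C at (east=-1, north=-6).
  B is 8 units southwest of C: delta (east=-8, north=-8); B at (east=-9, north=-14).
  A is 1 unit east of B: delta (east=+1, north=+0); A at (east=-8, north=-14).
Therefore A relative to G: (east=-8, north=-14).

Answer: A is at (east=-8, north=-14) relative to G.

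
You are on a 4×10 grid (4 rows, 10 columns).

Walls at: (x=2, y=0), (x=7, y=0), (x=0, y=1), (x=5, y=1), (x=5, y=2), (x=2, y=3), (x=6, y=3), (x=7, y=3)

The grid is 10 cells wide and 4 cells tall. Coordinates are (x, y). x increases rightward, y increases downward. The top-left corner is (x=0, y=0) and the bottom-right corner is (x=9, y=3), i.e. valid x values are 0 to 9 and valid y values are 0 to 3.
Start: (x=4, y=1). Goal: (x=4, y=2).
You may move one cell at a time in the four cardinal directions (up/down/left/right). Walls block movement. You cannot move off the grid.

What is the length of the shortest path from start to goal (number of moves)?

Answer: Shortest path length: 1

Derivation:
BFS from (x=4, y=1) until reaching (x=4, y=2):
  Distance 0: (x=4, y=1)
  Distance 1: (x=4, y=0), (x=3, y=1), (x=4, y=2)  <- goal reached here
One shortest path (1 moves): (x=4, y=1) -> (x=4, y=2)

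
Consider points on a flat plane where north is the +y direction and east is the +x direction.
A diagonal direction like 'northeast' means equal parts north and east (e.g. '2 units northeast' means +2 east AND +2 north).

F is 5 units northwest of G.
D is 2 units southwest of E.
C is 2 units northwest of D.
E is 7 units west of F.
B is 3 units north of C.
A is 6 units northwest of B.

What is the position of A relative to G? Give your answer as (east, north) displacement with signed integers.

Place G at the origin (east=0, north=0).
  F is 5 units northwest of G: delta (east=-5, north=+5); F at (east=-5, north=5).
  E is 7 units west of F: delta (east=-7, north=+0); E at (east=-12, north=5).
  D is 2 units southwest of E: delta (east=-2, north=-2); D at (east=-14, north=3).
  C is 2 units northwest of D: delta (east=-2, north=+2); C at (east=-16, north=5).
  B is 3 units north of C: delta (east=+0, north=+3); B at (east=-16, north=8).
  A is 6 units northwest of B: delta (east=-6, north=+6); A at (east=-22, north=14).
Therefore A relative to G: (east=-22, north=14).

Answer: A is at (east=-22, north=14) relative to G.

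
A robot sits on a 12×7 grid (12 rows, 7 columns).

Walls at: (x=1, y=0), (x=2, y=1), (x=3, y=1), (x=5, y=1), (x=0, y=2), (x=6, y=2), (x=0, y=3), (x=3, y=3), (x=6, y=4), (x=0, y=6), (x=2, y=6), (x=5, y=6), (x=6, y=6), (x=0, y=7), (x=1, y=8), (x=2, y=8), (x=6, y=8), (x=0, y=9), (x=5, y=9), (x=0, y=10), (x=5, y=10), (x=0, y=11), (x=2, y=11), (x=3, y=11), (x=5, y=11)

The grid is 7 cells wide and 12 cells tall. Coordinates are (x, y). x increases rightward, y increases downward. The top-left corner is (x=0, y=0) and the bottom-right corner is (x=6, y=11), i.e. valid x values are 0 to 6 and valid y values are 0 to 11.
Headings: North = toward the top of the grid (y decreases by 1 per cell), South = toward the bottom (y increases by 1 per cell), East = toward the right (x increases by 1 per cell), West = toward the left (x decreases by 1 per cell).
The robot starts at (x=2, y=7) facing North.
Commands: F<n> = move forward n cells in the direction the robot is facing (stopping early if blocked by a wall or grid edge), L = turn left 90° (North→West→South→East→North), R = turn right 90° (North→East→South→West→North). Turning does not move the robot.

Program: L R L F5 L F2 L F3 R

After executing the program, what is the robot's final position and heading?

Start: (x=2, y=7), facing North
  L: turn left, now facing West
  R: turn right, now facing North
  L: turn left, now facing West
  F5: move forward 1/5 (blocked), now at (x=1, y=7)
  L: turn left, now facing South
  F2: move forward 0/2 (blocked), now at (x=1, y=7)
  L: turn left, now facing East
  F3: move forward 3, now at (x=4, y=7)
  R: turn right, now facing South
Final: (x=4, y=7), facing South

Answer: Final position: (x=4, y=7), facing South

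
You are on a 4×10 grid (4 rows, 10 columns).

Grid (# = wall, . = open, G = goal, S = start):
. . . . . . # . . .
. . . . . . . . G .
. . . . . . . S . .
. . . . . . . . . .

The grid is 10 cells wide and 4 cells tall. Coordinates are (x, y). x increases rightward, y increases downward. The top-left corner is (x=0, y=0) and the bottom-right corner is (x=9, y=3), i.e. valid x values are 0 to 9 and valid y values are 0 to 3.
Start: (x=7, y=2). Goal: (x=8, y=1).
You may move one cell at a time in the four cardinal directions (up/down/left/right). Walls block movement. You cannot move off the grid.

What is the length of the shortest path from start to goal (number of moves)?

BFS from (x=7, y=2) until reaching (x=8, y=1):
  Distance 0: (x=7, y=2)
  Distance 1: (x=7, y=1), (x=6, y=2), (x=8, y=2), (x=7, y=3)
  Distance 2: (x=7, y=0), (x=6, y=1), (x=8, y=1), (x=5, y=2), (x=9, y=2), (x=6, y=3), (x=8, y=3)  <- goal reached here
One shortest path (2 moves): (x=7, y=2) -> (x=8, y=2) -> (x=8, y=1)

Answer: Shortest path length: 2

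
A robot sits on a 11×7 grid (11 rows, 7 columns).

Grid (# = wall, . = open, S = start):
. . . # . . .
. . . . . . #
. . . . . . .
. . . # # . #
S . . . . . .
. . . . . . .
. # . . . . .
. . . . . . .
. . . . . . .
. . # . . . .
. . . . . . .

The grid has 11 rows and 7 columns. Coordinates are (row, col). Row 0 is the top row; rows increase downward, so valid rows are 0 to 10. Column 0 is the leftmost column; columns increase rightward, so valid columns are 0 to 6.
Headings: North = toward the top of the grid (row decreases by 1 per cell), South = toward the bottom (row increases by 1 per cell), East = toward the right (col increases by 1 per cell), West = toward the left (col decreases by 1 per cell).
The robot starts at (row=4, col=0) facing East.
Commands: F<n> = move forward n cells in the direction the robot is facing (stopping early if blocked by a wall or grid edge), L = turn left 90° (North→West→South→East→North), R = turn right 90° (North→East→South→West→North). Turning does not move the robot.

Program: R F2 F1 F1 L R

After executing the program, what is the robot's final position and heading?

Start: (row=4, col=0), facing East
  R: turn right, now facing South
  F2: move forward 2, now at (row=6, col=0)
  F1: move forward 1, now at (row=7, col=0)
  F1: move forward 1, now at (row=8, col=0)
  L: turn left, now facing East
  R: turn right, now facing South
Final: (row=8, col=0), facing South

Answer: Final position: (row=8, col=0), facing South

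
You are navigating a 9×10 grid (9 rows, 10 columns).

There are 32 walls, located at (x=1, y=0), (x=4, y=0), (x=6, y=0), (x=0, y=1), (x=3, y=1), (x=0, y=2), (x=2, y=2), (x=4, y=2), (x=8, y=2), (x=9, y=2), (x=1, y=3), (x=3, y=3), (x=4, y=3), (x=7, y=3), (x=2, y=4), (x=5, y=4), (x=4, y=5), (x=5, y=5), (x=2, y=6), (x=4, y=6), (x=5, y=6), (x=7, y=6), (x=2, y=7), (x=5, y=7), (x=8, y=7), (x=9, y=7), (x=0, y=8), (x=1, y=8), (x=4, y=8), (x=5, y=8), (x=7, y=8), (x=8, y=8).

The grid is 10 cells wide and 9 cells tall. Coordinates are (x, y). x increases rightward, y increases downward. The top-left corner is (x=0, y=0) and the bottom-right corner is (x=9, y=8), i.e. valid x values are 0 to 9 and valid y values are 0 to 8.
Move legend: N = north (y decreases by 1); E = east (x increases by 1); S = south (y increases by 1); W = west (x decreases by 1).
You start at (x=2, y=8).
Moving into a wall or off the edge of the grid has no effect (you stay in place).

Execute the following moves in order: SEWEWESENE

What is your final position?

Answer: Final position: (x=4, y=7)

Derivation:
Start: (x=2, y=8)
  S (south): blocked, stay at (x=2, y=8)
  E (east): (x=2, y=8) -> (x=3, y=8)
  W (west): (x=3, y=8) -> (x=2, y=8)
  E (east): (x=2, y=8) -> (x=3, y=8)
  W (west): (x=3, y=8) -> (x=2, y=8)
  E (east): (x=2, y=8) -> (x=3, y=8)
  S (south): blocked, stay at (x=3, y=8)
  E (east): blocked, stay at (x=3, y=8)
  N (north): (x=3, y=8) -> (x=3, y=7)
  E (east): (x=3, y=7) -> (x=4, y=7)
Final: (x=4, y=7)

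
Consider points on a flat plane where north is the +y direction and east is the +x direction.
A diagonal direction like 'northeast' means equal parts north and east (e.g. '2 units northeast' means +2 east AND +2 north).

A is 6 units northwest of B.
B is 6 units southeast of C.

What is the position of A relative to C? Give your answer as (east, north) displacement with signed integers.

Answer: A is at (east=0, north=0) relative to C.

Derivation:
Place C at the origin (east=0, north=0).
  B is 6 units southeast of C: delta (east=+6, north=-6); B at (east=6, north=-6).
  A is 6 units northwest of B: delta (east=-6, north=+6); A at (east=0, north=0).
Therefore A relative to C: (east=0, north=0).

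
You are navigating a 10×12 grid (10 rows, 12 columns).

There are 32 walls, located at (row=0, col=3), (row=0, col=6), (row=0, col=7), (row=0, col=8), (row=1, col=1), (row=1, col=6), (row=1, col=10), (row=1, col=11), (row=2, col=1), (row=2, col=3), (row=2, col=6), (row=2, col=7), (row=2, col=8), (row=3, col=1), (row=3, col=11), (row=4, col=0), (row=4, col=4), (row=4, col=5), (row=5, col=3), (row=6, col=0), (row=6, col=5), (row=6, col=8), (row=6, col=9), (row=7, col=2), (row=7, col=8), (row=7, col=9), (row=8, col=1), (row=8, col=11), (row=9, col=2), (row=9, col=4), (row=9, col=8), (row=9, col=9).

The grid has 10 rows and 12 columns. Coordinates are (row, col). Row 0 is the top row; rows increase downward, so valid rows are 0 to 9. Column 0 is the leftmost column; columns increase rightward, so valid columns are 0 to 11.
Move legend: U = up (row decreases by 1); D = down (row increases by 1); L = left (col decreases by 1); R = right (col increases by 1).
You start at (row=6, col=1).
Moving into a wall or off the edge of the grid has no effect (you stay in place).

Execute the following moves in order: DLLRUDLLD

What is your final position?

Start: (row=6, col=1)
  D (down): (row=6, col=1) -> (row=7, col=1)
  L (left): (row=7, col=1) -> (row=7, col=0)
  L (left): blocked, stay at (row=7, col=0)
  R (right): (row=7, col=0) -> (row=7, col=1)
  U (up): (row=7, col=1) -> (row=6, col=1)
  D (down): (row=6, col=1) -> (row=7, col=1)
  L (left): (row=7, col=1) -> (row=7, col=0)
  L (left): blocked, stay at (row=7, col=0)
  D (down): (row=7, col=0) -> (row=8, col=0)
Final: (row=8, col=0)

Answer: Final position: (row=8, col=0)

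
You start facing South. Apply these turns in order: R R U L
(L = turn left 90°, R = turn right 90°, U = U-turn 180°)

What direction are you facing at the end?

Answer: Final heading: East

Derivation:
Start: South
  R (right (90° clockwise)) -> West
  R (right (90° clockwise)) -> North
  U (U-turn (180°)) -> South
  L (left (90° counter-clockwise)) -> East
Final: East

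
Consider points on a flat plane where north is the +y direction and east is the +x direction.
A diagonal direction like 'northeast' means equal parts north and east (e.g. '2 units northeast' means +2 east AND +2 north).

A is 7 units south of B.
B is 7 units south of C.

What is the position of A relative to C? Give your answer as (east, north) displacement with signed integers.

Answer: A is at (east=0, north=-14) relative to C.

Derivation:
Place C at the origin (east=0, north=0).
  B is 7 units south of C: delta (east=+0, north=-7); B at (east=0, north=-7).
  A is 7 units south of B: delta (east=+0, north=-7); A at (east=0, north=-14).
Therefore A relative to C: (east=0, north=-14).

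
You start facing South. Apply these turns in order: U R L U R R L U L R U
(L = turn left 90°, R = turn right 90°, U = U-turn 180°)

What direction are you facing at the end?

Answer: Final heading: West

Derivation:
Start: South
  U (U-turn (180°)) -> North
  R (right (90° clockwise)) -> East
  L (left (90° counter-clockwise)) -> North
  U (U-turn (180°)) -> South
  R (right (90° clockwise)) -> West
  R (right (90° clockwise)) -> North
  L (left (90° counter-clockwise)) -> West
  U (U-turn (180°)) -> East
  L (left (90° counter-clockwise)) -> North
  R (right (90° clockwise)) -> East
  U (U-turn (180°)) -> West
Final: West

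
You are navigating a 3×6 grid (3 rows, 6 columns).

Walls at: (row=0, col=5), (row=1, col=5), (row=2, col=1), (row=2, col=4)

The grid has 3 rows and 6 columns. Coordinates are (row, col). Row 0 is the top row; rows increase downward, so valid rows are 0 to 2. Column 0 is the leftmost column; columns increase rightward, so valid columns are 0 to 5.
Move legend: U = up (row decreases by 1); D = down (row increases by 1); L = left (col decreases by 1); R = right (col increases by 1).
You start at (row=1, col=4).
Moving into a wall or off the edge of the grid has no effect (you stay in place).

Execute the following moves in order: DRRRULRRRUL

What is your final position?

Start: (row=1, col=4)
  D (down): blocked, stay at (row=1, col=4)
  [×3]R (right): blocked, stay at (row=1, col=4)
  U (up): (row=1, col=4) -> (row=0, col=4)
  L (left): (row=0, col=4) -> (row=0, col=3)
  R (right): (row=0, col=3) -> (row=0, col=4)
  R (right): blocked, stay at (row=0, col=4)
  R (right): blocked, stay at (row=0, col=4)
  U (up): blocked, stay at (row=0, col=4)
  L (left): (row=0, col=4) -> (row=0, col=3)
Final: (row=0, col=3)

Answer: Final position: (row=0, col=3)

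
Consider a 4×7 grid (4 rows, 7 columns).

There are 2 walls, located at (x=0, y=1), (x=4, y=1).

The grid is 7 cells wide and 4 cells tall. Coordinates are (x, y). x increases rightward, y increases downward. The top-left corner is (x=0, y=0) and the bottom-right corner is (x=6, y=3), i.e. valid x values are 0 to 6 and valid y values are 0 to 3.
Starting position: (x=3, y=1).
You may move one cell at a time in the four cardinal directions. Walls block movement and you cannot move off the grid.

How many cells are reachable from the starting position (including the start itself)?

Answer: Reachable cells: 26

Derivation:
BFS flood-fill from (x=3, y=1):
  Distance 0: (x=3, y=1)
  Distance 1: (x=3, y=0), (x=2, y=1), (x=3, y=2)
  Distance 2: (x=2, y=0), (x=4, y=0), (x=1, y=1), (x=2, y=2), (x=4, y=2), (x=3, y=3)
  Distance 3: (x=1, y=0), (x=5, y=0), (x=1, y=2), (x=5, y=2), (x=2, y=3), (x=4, y=3)
  Distance 4: (x=0, y=0), (x=6, y=0), (x=5, y=1), (x=0, y=2), (x=6, y=2), (x=1, y=3), (x=5, y=3)
  Distance 5: (x=6, y=1), (x=0, y=3), (x=6, y=3)
Total reachable: 26 (grid has 26 open cells total)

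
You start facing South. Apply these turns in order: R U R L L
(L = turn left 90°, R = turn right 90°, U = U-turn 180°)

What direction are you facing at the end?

Start: South
  R (right (90° clockwise)) -> West
  U (U-turn (180°)) -> East
  R (right (90° clockwise)) -> South
  L (left (90° counter-clockwise)) -> East
  L (left (90° counter-clockwise)) -> North
Final: North

Answer: Final heading: North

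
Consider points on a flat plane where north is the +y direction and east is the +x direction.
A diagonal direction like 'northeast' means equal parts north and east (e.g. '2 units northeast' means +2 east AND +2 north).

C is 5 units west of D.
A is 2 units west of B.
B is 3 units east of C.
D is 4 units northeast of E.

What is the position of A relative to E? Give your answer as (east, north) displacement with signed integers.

Place E at the origin (east=0, north=0).
  D is 4 units northeast of E: delta (east=+4, north=+4); D at (east=4, north=4).
  C is 5 units west of D: delta (east=-5, north=+0); C at (east=-1, north=4).
  B is 3 units east of C: delta (east=+3, north=+0); B at (east=2, north=4).
  A is 2 units west of B: delta (east=-2, north=+0); A at (east=0, north=4).
Therefore A relative to E: (east=0, north=4).

Answer: A is at (east=0, north=4) relative to E.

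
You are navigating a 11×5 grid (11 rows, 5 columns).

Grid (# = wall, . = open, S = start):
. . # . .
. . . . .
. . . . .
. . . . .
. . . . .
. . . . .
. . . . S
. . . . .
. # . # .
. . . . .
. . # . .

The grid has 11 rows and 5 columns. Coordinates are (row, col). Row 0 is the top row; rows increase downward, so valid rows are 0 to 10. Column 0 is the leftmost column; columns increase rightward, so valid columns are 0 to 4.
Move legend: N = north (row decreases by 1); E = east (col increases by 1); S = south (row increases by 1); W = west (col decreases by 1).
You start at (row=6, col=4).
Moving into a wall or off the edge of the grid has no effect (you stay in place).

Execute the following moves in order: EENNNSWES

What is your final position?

Start: (row=6, col=4)
  E (east): blocked, stay at (row=6, col=4)
  E (east): blocked, stay at (row=6, col=4)
  N (north): (row=6, col=4) -> (row=5, col=4)
  N (north): (row=5, col=4) -> (row=4, col=4)
  N (north): (row=4, col=4) -> (row=3, col=4)
  S (south): (row=3, col=4) -> (row=4, col=4)
  W (west): (row=4, col=4) -> (row=4, col=3)
  E (east): (row=4, col=3) -> (row=4, col=4)
  S (south): (row=4, col=4) -> (row=5, col=4)
Final: (row=5, col=4)

Answer: Final position: (row=5, col=4)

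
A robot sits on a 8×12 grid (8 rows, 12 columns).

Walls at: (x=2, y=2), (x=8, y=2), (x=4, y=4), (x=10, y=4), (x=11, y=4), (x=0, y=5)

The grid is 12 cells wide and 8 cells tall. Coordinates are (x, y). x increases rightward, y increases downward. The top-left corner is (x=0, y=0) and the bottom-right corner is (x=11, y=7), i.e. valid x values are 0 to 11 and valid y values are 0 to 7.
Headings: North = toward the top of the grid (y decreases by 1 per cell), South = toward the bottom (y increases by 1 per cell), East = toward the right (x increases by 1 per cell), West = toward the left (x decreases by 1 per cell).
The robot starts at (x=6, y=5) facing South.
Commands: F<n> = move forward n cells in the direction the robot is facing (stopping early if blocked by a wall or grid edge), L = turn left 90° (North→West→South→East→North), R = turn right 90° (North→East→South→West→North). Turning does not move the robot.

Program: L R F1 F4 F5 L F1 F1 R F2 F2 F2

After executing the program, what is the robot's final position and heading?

Answer: Final position: (x=8, y=7), facing South

Derivation:
Start: (x=6, y=5), facing South
  L: turn left, now facing East
  R: turn right, now facing South
  F1: move forward 1, now at (x=6, y=6)
  F4: move forward 1/4 (blocked), now at (x=6, y=7)
  F5: move forward 0/5 (blocked), now at (x=6, y=7)
  L: turn left, now facing East
  F1: move forward 1, now at (x=7, y=7)
  F1: move forward 1, now at (x=8, y=7)
  R: turn right, now facing South
  [×3]F2: move forward 0/2 (blocked), now at (x=8, y=7)
Final: (x=8, y=7), facing South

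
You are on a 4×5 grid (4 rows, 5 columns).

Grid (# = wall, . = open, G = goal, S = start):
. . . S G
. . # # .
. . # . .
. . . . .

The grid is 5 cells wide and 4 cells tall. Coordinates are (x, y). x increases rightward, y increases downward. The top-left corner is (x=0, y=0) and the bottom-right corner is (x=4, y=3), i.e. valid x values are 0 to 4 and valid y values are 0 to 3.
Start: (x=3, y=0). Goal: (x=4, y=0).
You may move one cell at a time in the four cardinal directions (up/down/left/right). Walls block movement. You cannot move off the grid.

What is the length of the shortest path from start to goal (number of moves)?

Answer: Shortest path length: 1

Derivation:
BFS from (x=3, y=0) until reaching (x=4, y=0):
  Distance 0: (x=3, y=0)
  Distance 1: (x=2, y=0), (x=4, y=0)  <- goal reached here
One shortest path (1 moves): (x=3, y=0) -> (x=4, y=0)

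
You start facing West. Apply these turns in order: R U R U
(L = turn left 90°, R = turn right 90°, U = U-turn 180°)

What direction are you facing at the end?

Start: West
  R (right (90° clockwise)) -> North
  U (U-turn (180°)) -> South
  R (right (90° clockwise)) -> West
  U (U-turn (180°)) -> East
Final: East

Answer: Final heading: East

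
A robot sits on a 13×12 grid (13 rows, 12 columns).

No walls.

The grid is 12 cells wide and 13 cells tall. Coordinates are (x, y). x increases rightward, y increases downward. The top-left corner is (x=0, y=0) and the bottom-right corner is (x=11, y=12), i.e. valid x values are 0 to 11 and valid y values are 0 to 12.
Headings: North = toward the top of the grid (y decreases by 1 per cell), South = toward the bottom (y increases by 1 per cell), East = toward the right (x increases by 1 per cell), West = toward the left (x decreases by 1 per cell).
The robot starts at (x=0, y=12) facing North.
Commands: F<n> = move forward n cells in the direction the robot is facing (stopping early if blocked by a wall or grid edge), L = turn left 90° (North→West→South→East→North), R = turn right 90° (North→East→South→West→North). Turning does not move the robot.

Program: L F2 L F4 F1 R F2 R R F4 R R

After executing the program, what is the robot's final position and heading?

Start: (x=0, y=12), facing North
  L: turn left, now facing West
  F2: move forward 0/2 (blocked), now at (x=0, y=12)
  L: turn left, now facing South
  F4: move forward 0/4 (blocked), now at (x=0, y=12)
  F1: move forward 0/1 (blocked), now at (x=0, y=12)
  R: turn right, now facing West
  F2: move forward 0/2 (blocked), now at (x=0, y=12)
  R: turn right, now facing North
  R: turn right, now facing East
  F4: move forward 4, now at (x=4, y=12)
  R: turn right, now facing South
  R: turn right, now facing West
Final: (x=4, y=12), facing West

Answer: Final position: (x=4, y=12), facing West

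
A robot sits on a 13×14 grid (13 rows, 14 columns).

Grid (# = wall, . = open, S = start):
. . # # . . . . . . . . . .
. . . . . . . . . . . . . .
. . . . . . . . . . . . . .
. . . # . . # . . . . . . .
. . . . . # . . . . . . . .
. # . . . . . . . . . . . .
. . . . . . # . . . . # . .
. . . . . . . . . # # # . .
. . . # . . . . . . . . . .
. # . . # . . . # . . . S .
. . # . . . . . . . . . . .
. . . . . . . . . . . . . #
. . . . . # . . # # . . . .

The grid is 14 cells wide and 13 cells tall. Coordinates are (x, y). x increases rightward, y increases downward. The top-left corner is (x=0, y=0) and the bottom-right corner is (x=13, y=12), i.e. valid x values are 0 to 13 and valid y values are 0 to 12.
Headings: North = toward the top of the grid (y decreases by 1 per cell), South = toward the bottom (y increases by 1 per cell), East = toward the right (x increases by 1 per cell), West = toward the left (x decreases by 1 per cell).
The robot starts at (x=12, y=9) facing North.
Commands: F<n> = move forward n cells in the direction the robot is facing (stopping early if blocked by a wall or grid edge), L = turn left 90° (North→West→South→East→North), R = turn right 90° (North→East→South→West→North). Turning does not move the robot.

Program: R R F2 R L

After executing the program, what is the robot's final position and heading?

Answer: Final position: (x=12, y=11), facing South

Derivation:
Start: (x=12, y=9), facing North
  R: turn right, now facing East
  R: turn right, now facing South
  F2: move forward 2, now at (x=12, y=11)
  R: turn right, now facing West
  L: turn left, now facing South
Final: (x=12, y=11), facing South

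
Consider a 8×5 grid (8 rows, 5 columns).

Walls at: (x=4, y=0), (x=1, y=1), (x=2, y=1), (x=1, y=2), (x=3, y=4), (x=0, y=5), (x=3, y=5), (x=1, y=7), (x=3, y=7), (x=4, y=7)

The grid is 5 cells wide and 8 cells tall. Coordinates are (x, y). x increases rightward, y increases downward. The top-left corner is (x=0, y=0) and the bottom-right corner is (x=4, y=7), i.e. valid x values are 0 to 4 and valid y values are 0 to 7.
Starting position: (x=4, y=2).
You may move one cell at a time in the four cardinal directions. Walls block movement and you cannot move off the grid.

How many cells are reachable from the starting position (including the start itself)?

BFS flood-fill from (x=4, y=2):
  Distance 0: (x=4, y=2)
  Distance 1: (x=4, y=1), (x=3, y=2), (x=4, y=3)
  Distance 2: (x=3, y=1), (x=2, y=2), (x=3, y=3), (x=4, y=4)
  Distance 3: (x=3, y=0), (x=2, y=3), (x=4, y=5)
  Distance 4: (x=2, y=0), (x=1, y=3), (x=2, y=4), (x=4, y=6)
  Distance 5: (x=1, y=0), (x=0, y=3), (x=1, y=4), (x=2, y=5), (x=3, y=6)
  Distance 6: (x=0, y=0), (x=0, y=2), (x=0, y=4), (x=1, y=5), (x=2, y=6)
  Distance 7: (x=0, y=1), (x=1, y=6), (x=2, y=7)
  Distance 8: (x=0, y=6)
  Distance 9: (x=0, y=7)
Total reachable: 30 (grid has 30 open cells total)

Answer: Reachable cells: 30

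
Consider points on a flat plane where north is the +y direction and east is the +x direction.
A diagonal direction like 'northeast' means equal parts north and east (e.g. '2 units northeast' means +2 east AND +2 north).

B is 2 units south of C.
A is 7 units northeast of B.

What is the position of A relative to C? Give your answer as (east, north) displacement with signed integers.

Answer: A is at (east=7, north=5) relative to C.

Derivation:
Place C at the origin (east=0, north=0).
  B is 2 units south of C: delta (east=+0, north=-2); B at (east=0, north=-2).
  A is 7 units northeast of B: delta (east=+7, north=+7); A at (east=7, north=5).
Therefore A relative to C: (east=7, north=5).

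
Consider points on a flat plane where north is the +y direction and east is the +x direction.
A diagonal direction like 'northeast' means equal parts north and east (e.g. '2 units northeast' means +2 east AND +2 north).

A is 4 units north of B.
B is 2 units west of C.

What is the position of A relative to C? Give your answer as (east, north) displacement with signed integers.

Place C at the origin (east=0, north=0).
  B is 2 units west of C: delta (east=-2, north=+0); B at (east=-2, north=0).
  A is 4 units north of B: delta (east=+0, north=+4); A at (east=-2, north=4).
Therefore A relative to C: (east=-2, north=4).

Answer: A is at (east=-2, north=4) relative to C.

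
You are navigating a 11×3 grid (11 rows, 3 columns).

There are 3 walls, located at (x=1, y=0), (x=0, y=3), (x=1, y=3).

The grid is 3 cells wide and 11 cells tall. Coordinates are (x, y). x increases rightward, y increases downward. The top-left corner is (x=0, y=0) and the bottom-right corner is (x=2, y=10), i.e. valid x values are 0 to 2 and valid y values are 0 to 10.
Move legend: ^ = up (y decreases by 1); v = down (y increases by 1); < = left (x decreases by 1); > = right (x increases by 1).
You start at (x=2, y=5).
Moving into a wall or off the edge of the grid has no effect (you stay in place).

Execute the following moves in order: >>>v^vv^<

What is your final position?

Answer: Final position: (x=1, y=6)

Derivation:
Start: (x=2, y=5)
  [×3]> (right): blocked, stay at (x=2, y=5)
  v (down): (x=2, y=5) -> (x=2, y=6)
  ^ (up): (x=2, y=6) -> (x=2, y=5)
  v (down): (x=2, y=5) -> (x=2, y=6)
  v (down): (x=2, y=6) -> (x=2, y=7)
  ^ (up): (x=2, y=7) -> (x=2, y=6)
  < (left): (x=2, y=6) -> (x=1, y=6)
Final: (x=1, y=6)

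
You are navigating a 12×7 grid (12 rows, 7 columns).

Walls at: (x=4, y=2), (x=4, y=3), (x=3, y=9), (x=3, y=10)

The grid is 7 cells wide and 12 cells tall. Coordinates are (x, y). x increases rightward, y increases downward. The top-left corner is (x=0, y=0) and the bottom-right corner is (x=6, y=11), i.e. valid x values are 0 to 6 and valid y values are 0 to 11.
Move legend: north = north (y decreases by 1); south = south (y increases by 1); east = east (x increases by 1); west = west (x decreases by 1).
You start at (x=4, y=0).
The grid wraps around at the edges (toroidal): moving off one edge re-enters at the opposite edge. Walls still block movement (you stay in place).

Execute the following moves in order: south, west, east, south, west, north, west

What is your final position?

Start: (x=4, y=0)
  south (south): (x=4, y=0) -> (x=4, y=1)
  west (west): (x=4, y=1) -> (x=3, y=1)
  east (east): (x=3, y=1) -> (x=4, y=1)
  south (south): blocked, stay at (x=4, y=1)
  west (west): (x=4, y=1) -> (x=3, y=1)
  north (north): (x=3, y=1) -> (x=3, y=0)
  west (west): (x=3, y=0) -> (x=2, y=0)
Final: (x=2, y=0)

Answer: Final position: (x=2, y=0)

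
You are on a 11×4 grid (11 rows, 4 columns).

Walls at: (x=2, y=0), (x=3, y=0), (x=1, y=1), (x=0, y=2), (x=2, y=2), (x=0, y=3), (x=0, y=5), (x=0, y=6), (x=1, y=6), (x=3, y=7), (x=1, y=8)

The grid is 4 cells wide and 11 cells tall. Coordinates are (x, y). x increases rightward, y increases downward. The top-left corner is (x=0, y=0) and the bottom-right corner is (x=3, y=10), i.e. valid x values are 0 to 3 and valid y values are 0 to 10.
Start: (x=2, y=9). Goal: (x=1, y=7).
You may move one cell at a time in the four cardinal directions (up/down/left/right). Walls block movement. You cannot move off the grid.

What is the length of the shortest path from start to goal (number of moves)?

Answer: Shortest path length: 3

Derivation:
BFS from (x=2, y=9) until reaching (x=1, y=7):
  Distance 0: (x=2, y=9)
  Distance 1: (x=2, y=8), (x=1, y=9), (x=3, y=9), (x=2, y=10)
  Distance 2: (x=2, y=7), (x=3, y=8), (x=0, y=9), (x=1, y=10), (x=3, y=10)
  Distance 3: (x=2, y=6), (x=1, y=7), (x=0, y=8), (x=0, y=10)  <- goal reached here
One shortest path (3 moves): (x=2, y=9) -> (x=2, y=8) -> (x=2, y=7) -> (x=1, y=7)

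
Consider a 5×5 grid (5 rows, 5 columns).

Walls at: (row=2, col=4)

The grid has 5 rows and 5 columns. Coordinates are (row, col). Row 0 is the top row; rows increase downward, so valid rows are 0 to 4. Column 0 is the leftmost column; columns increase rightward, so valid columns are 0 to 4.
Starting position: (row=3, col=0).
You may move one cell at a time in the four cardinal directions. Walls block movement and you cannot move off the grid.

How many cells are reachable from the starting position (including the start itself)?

BFS flood-fill from (row=3, col=0):
  Distance 0: (row=3, col=0)
  Distance 1: (row=2, col=0), (row=3, col=1), (row=4, col=0)
  Distance 2: (row=1, col=0), (row=2, col=1), (row=3, col=2), (row=4, col=1)
  Distance 3: (row=0, col=0), (row=1, col=1), (row=2, col=2), (row=3, col=3), (row=4, col=2)
  Distance 4: (row=0, col=1), (row=1, col=2), (row=2, col=3), (row=3, col=4), (row=4, col=3)
  Distance 5: (row=0, col=2), (row=1, col=3), (row=4, col=4)
  Distance 6: (row=0, col=3), (row=1, col=4)
  Distance 7: (row=0, col=4)
Total reachable: 24 (grid has 24 open cells total)

Answer: Reachable cells: 24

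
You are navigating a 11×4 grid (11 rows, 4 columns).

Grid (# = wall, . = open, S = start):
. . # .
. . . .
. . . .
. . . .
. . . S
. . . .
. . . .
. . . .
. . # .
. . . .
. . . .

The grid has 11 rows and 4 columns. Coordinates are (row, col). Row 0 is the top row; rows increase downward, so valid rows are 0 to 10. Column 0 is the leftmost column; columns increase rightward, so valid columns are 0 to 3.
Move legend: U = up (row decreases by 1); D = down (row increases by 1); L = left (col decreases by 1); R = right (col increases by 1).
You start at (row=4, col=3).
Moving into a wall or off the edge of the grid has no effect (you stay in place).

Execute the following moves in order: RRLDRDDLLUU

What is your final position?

Start: (row=4, col=3)
  R (right): blocked, stay at (row=4, col=3)
  R (right): blocked, stay at (row=4, col=3)
  L (left): (row=4, col=3) -> (row=4, col=2)
  D (down): (row=4, col=2) -> (row=5, col=2)
  R (right): (row=5, col=2) -> (row=5, col=3)
  D (down): (row=5, col=3) -> (row=6, col=3)
  D (down): (row=6, col=3) -> (row=7, col=3)
  L (left): (row=7, col=3) -> (row=7, col=2)
  L (left): (row=7, col=2) -> (row=7, col=1)
  U (up): (row=7, col=1) -> (row=6, col=1)
  U (up): (row=6, col=1) -> (row=5, col=1)
Final: (row=5, col=1)

Answer: Final position: (row=5, col=1)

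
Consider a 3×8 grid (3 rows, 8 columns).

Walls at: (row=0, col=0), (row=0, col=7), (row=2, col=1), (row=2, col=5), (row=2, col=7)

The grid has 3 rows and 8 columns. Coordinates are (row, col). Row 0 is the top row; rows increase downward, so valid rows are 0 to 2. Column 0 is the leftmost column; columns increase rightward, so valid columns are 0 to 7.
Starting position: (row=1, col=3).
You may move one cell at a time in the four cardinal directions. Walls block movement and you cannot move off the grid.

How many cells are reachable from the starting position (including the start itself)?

Answer: Reachable cells: 19

Derivation:
BFS flood-fill from (row=1, col=3):
  Distance 0: (row=1, col=3)
  Distance 1: (row=0, col=3), (row=1, col=2), (row=1, col=4), (row=2, col=3)
  Distance 2: (row=0, col=2), (row=0, col=4), (row=1, col=1), (row=1, col=5), (row=2, col=2), (row=2, col=4)
  Distance 3: (row=0, col=1), (row=0, col=5), (row=1, col=0), (row=1, col=6)
  Distance 4: (row=0, col=6), (row=1, col=7), (row=2, col=0), (row=2, col=6)
Total reachable: 19 (grid has 19 open cells total)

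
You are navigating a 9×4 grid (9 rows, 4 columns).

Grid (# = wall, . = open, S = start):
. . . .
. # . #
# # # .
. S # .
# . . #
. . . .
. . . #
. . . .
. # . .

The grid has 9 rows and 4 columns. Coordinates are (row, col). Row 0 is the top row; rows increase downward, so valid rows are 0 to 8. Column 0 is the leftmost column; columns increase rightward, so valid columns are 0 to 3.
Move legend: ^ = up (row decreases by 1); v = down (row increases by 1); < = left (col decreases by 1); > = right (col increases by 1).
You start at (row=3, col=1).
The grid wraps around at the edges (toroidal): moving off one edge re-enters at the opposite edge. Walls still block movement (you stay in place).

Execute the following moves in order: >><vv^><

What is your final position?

Answer: Final position: (row=3, col=0)

Derivation:
Start: (row=3, col=1)
  > (right): blocked, stay at (row=3, col=1)
  > (right): blocked, stay at (row=3, col=1)
  < (left): (row=3, col=1) -> (row=3, col=0)
  v (down): blocked, stay at (row=3, col=0)
  v (down): blocked, stay at (row=3, col=0)
  ^ (up): blocked, stay at (row=3, col=0)
  > (right): (row=3, col=0) -> (row=3, col=1)
  < (left): (row=3, col=1) -> (row=3, col=0)
Final: (row=3, col=0)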